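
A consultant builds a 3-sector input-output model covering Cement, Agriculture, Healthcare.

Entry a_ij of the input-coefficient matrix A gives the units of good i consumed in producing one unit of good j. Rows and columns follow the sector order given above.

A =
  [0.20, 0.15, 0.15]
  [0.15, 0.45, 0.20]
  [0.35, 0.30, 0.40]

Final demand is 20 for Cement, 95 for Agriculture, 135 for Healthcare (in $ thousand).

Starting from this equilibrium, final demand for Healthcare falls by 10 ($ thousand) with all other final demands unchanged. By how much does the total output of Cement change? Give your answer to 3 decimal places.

Δx_C = -7.194

I − A =
  [   0.80    -0.15    -0.15]
  [  -0.15     0.55    -0.20]
  [  -0.35    -0.30     0.60]
Cofactors of I−A, C_ij = (−1)^(i+j)·(minor ij) (rows/columns in the sector order above):
  C_11 = (0.55)(0.60) − (-0.20)(-0.30) = 0.2700
  C_12 = −[(-0.15)(0.60) − (-0.20)(-0.35)] = 0.1600
  C_13 = (-0.15)(-0.30) − (0.55)(-0.35) = 0.2375
  C_21 = −[(-0.15)(0.60) − (-0.15)(-0.30)] = 0.1350
  C_22 = (0.80)(0.60) − (-0.15)(-0.35) = 0.4275
  C_23 = −[(0.80)(-0.30) − (-0.15)(-0.35)] = 0.2925
  C_31 = (-0.15)(-0.20) − (-0.15)(0.55) = 0.1125
  C_32 = −[(0.80)(-0.20) − (-0.15)(-0.15)] = 0.1825
  C_33 = (0.80)(0.55) − (-0.15)(-0.15) = 0.4175
det(I−A) = Σ_j (I−A)_1j·C_1j = (0.80)(0.2700) + (-0.15)(0.1600) + (-0.15)(0.2375) = 0.156375
adj(I−A) = Cᵀ =
  [ 0.2700   0.1350   0.1125]
  [ 0.1600   0.4275   0.1825]
  [ 0.2375   0.2925   0.4175]
(I − A)⁻¹ = adj(I−A) / det(I−A) ≈
  [   1.7266     0.8633     0.7194]
  [   1.0232     2.7338     1.1671]
  [   1.5188     1.8705     2.6699]
Δx = (I − A)⁻¹ Δd with Δd having -10 in the Healthcare component and 0 elsewhere.
So Δx_C = L_CH · (-10), where L_CH = adj(I−A)_CH / det(I−A) = 0.1125 / 0.156375.
Δx_C = 0.1125 × (-10) / 0.156375 = -1.125 / 0.156375 ≈ -7.194.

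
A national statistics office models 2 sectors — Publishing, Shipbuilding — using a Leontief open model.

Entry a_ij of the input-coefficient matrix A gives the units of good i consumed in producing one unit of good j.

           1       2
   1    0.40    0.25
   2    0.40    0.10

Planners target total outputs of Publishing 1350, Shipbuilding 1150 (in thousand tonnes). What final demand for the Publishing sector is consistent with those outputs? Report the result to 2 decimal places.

d_1 = 522.50

I − A =
  [   0.60    -0.25]
  [  -0.40     0.90]
d = (I − A) x:
  d_1 = (+0.60)·1350 + (-0.25)·1150 = 522.50
  d_2 = (-0.40)·1350 + (+0.90)·1150 = 495.00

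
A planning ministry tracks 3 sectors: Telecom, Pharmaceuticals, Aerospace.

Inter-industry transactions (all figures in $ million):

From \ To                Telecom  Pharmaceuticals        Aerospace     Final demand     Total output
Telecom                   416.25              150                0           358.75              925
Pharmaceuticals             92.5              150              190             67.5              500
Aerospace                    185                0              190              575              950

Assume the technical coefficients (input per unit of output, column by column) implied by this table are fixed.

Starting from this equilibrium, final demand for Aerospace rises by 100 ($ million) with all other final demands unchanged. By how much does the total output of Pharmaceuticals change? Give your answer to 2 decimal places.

Technical coefficients a_ij = z_ij / X_j:
  a_TT = 416.25/925 = 0.45, a_PT = 92.5/925 = 0.10, a_AT = 185/925 = 0.20
  a_TP = 150/500 = 0.30, a_PP = 150/500 = 0.30, a_AP = 0/500 = 0.00
  a_TA = 0/950 = 0.00, a_PA = 190/950 = 0.20, a_AA = 190/950 = 0.20
I − A =
  [   0.55    -0.30     0.00]
  [  -0.10     0.70    -0.20]
  [  -0.20     0.00     0.80]
Cofactors of I−A, C_ij = (−1)^(i+j)·(minor ij) (rows/columns in the sector order above):
  C_11 = (0.70)(0.80) − (-0.20)(0.00) = 0.5600
  C_12 = −[(-0.10)(0.80) − (-0.20)(-0.20)] = 0.1200
  C_13 = (-0.10)(0.00) − (0.70)(-0.20) = 0.1400
  C_21 = −[(-0.30)(0.80) − (0.00)(0.00)] = 0.2400
  C_22 = (0.55)(0.80) − (0.00)(-0.20) = 0.4400
  C_23 = −[(0.55)(0.00) − (-0.30)(-0.20)] = 0.0600
  C_31 = (-0.30)(-0.20) − (0.00)(0.70) = 0.0600
  C_32 = −[(0.55)(-0.20) − (0.00)(-0.10)] = 0.1100
  C_33 = (0.55)(0.70) − (-0.30)(-0.10) = 0.3550
det(I−A) = Σ_j (I−A)_1j·C_1j = (0.55)(0.5600) + (-0.30)(0.1200) + (0.00)(0.1400) = 0.2720
adj(I−A) = Cᵀ =
  [ 0.5600   0.2400   0.0600]
  [ 0.1200   0.4400   0.1100]
  [ 0.1400   0.0600   0.3550]
(I − A)⁻¹ = adj(I−A) / det(I−A) ≈
  [   2.0588     0.8824     0.2206]
  [   0.4412     1.6176     0.4044]
  [   0.5147     0.2206     1.3051]
Δx = (I − A)⁻¹ Δd with Δd having +100 in the Aerospace component and 0 elsewhere.
So Δx_P = L_PA · (+100), where L_PA = adj(I−A)_PA / det(I−A) = 0.1100 / 0.2720.
Δx_P = 0.1100 × (+100) / 0.2720 = 11.00 / 0.2720 ≈ 40.44.

Δx_P = 40.44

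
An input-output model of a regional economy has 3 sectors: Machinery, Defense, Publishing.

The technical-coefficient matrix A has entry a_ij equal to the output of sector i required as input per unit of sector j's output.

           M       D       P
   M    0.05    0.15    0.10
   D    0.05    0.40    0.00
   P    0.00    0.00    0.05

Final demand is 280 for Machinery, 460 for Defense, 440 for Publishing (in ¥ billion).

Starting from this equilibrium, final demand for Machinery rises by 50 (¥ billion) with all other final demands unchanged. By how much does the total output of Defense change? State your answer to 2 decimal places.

Δx_D = 4.44

I − A =
  [   0.95    -0.15    -0.10]
  [  -0.05     0.60     0.00]
  [   0.00     0.00     0.95]
Cofactors of I−A, C_ij = (−1)^(i+j)·(minor ij) (rows/columns in the sector order above):
  C_11 = (0.60)(0.95) − (0.00)(0.00) = 0.5700
  C_12 = −[(-0.05)(0.95) − (0.00)(0.00)] = 0.0475
  C_13 = (-0.05)(0.00) − (0.60)(0.00) = 0.0000
  C_21 = −[(-0.15)(0.95) − (-0.10)(0.00)] = 0.1425
  C_22 = (0.95)(0.95) − (-0.10)(0.00) = 0.9025
  C_23 = −[(0.95)(0.00) − (-0.15)(0.00)] = 0.0000
  C_31 = (-0.15)(0.00) − (-0.10)(0.60) = 0.0600
  C_32 = −[(0.95)(0.00) − (-0.10)(-0.05)] = 0.0050
  C_33 = (0.95)(0.60) − (-0.15)(-0.05) = 0.5625
det(I−A) = Σ_j (I−A)_1j·C_1j = (0.95)(0.5700) + (-0.15)(0.0475) + (-0.10)(0.0000) = 0.534375
adj(I−A) = Cᵀ =
  [ 0.5700   0.1425   0.0600]
  [ 0.0475   0.9025   0.0050]
  [ 0.0000   0.0000   0.5625]
(I − A)⁻¹ = adj(I−A) / det(I−A) ≈
  [   1.0667     0.2667     0.1123]
  [   0.0889     1.6889     0.0094]
  [   0.0000     0.0000     1.0526]
Δx = (I − A)⁻¹ Δd with Δd having +50 in the Machinery component and 0 elsewhere.
So Δx_D = L_DM · (+50), where L_DM = adj(I−A)_DM / det(I−A) = 0.0475 / 0.534375.
Δx_D = 0.0475 × (+50) / 0.534375 = 2.375 / 0.534375 ≈ 4.44.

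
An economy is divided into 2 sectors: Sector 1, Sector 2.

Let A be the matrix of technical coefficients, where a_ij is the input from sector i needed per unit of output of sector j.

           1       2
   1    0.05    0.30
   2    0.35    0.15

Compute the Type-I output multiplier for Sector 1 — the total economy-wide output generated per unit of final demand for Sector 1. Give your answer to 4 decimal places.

I − A =
  [   0.95    -0.30]
  [  -0.35     0.85]
det(I−A) = (0.95)(0.85) − (-0.30)(-0.35) = 0.7025
adj(I−A) = [[0.85, 0.30], [0.35, 0.95]]
(I − A)⁻¹ = adj(I−A) / det(I−A) ≈
  [   1.20996     0.42705]
  [   0.49822     1.35231]
The output multiplier for sector j is the column-j sum of the Leontief inverse (I − A)⁻¹ = adj(I−A) / det(I−A).
Column 1 of adj(I−A): (0.85, 0.35); det(I−A) = 0.7025.
m_1 = (0.85 + 0.35) / 0.7025 = 1.20 / 0.7025 ≈ 1.7082.

m_1 = 1.7082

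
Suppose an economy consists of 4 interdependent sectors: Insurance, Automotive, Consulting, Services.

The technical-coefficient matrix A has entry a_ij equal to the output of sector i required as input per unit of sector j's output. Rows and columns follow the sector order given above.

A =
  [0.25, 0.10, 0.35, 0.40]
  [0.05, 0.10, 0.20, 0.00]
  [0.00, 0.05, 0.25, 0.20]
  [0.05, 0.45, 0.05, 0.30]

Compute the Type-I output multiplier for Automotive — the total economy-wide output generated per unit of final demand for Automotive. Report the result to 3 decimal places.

m_A = 3.168

I − A =
  [   0.75    -0.10    -0.35    -0.40]
  [  -0.05     0.90    -0.20     0.00]
  [   0.00    -0.05     0.75    -0.20]
  [  -0.05    -0.45    -0.05     0.70]
Compute the cofactors C_ij = (−1)^(i+j)·(3×3 minor ij) of I−A; the adjugate is their transpose:
adj(I−A) = Cᵀ =
  [ 0.438500   0.231250   0.288500   0.333000]
  [ 0.027750   0.367750   0.114250   0.048500]
  [ 0.015250   0.093750   0.442000   0.135000]
  [ 0.050250   0.259625   0.125625   0.494125]
det(I−A) = Σ_j (I−A)_1j·C_1j = (0.75)(0.438500) + (-0.10)(0.027750) + (-0.35)(0.015250) + (-0.40)(0.050250) = 0.3006625
(I − A)⁻¹ = adj(I−A) / det(I−A) ≈
  [   1.4584     0.7691     0.9595     1.1076]
  [   0.0923     1.2231     0.3800     0.1613]
  [   0.0507     0.3118     1.4701     0.4490]
  [   0.1671     0.8635     0.4178     1.6435]
The output multiplier for sector j is the column-j sum of the Leontief inverse (I − A)⁻¹ = adj(I−A) / det(I−A).
Column A of adj(I−A): (0.231250, 0.367750, 0.093750, 0.259625); det(I−A) = 0.3006625.
m_A = (0.231250 + 0.367750 + 0.093750 + 0.259625) / 0.3006625 = 0.952375 / 0.3006625 ≈ 3.168.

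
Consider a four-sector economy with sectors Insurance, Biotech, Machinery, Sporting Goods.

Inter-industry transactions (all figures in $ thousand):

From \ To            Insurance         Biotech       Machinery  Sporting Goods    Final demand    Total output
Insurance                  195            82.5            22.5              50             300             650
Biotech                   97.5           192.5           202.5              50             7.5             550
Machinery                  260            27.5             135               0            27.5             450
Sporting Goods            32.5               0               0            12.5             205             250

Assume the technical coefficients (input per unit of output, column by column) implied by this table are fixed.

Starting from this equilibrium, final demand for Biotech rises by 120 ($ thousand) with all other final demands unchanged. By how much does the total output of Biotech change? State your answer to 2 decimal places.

Technical coefficients a_ij = z_ij / X_j:
  a_II = 195/650 = 0.30, a_BI = 97.5/650 = 0.15, a_MI = 260/650 = 0.40, a_SI = 32.5/650 = 0.05
  a_IB = 82.5/550 = 0.15, a_BB = 192.5/550 = 0.35, a_MB = 27.5/550 = 0.05, a_SB = 0/550 = 0.00
  a_IM = 22.5/450 = 0.05, a_BM = 202.5/450 = 0.45, a_MM = 135/450 = 0.30, a_SM = 0/450 = 0.00
  a_IS = 50/250 = 0.20, a_BS = 50/250 = 0.20, a_MS = 0/250 = 0.00, a_SS = 12.5/250 = 0.05
I − A =
  [   0.70    -0.15    -0.05    -0.20]
  [  -0.15     0.65    -0.45    -0.20]
  [  -0.40    -0.05     0.70     0.00]
  [  -0.05     0.00     0.00     0.95]
Compute the cofactors C_ij = (−1)^(i+j)·(3×3 minor ij) of I−A; the adjugate is their transpose:
adj(I−A) = Cᵀ =
  [ 0.410875   0.102125   0.095000   0.108000]
  [ 0.277750   0.439500   0.302375   0.151000]
  [ 0.254625   0.089750   0.402875   0.072500]
  [ 0.021625   0.005375   0.005000   0.246625]
det(I−A) = Σ_j (I−A)_1j·C_1j = (0.70)(0.410875) + (-0.15)(0.277750) + (-0.05)(0.254625) + (-0.20)(0.021625) = 0.22889375
(I − A)⁻¹ = adj(I−A) / det(I−A) ≈
  [   1.7950     0.4462     0.4150     0.4718]
  [   1.2134     1.9201     1.3210     0.6597]
  [   1.1124     0.3921     1.7601     0.3167]
  [   0.0945     0.0235     0.0218     1.0775]
Δx = (I − A)⁻¹ Δd with Δd having +120 in the Biotech component and 0 elsewhere.
So Δx_B = L_BB · (+120), where L_BB = adj(I−A)_BB / det(I−A) = 0.439500 / 0.22889375.
Δx_B = 0.439500 × (+120) / 0.22889375 = 52.74 / 0.22889375 ≈ 230.41.

Δx_B = 230.41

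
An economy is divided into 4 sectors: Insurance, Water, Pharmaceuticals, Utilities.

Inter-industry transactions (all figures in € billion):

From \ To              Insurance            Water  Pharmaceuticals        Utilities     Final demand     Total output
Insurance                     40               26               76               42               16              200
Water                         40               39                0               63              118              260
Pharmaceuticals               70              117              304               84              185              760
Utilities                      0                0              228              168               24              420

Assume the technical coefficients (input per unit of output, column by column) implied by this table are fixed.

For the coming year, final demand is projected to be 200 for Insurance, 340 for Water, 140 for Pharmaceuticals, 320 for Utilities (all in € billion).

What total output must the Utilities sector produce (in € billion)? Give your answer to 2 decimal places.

Technical coefficients a_ij = z_ij / X_j:
  a_II = 40/200 = 0.20, a_WI = 40/200 = 0.20, a_PI = 70/200 = 0.35, a_UI = 0/200 = 0.00
  a_IW = 26/260 = 0.10, a_WW = 39/260 = 0.15, a_PW = 117/260 = 0.45, a_UW = 0/260 = 0.00
  a_IP = 76/760 = 0.10, a_WP = 0/760 = 0.00, a_PP = 304/760 = 0.40, a_UP = 228/760 = 0.30
  a_IU = 42/420 = 0.10, a_WU = 63/420 = 0.15, a_PU = 84/420 = 0.20, a_UU = 168/420 = 0.40
I − A =
  [   0.80    -0.10    -0.10    -0.10]
  [  -0.20     0.85     0.00    -0.15]
  [  -0.35    -0.45     0.60    -0.20]
  [   0.00     0.00    -0.30     0.60]
Compute the cofactors C_ij = (−1)^(i+j)·(3×3 minor ij) of I−A; the adjugate is their transpose:
adj(I−A) = Cᵀ =
  [ 0.23475   0.07050   0.08100   0.08375]
  [ 0.07575   0.20850   0.05400   0.08275]
  [ 0.23250   0.23700   0.39600   0.23000]
  [ 0.11625   0.11850   0.19800   0.35725]
det(I−A) = Σ_j (I−A)_1j·C_1j = (0.80)(0.23475) + (-0.10)(0.07575) + (-0.10)(0.23250) + (-0.10)(0.11625) = 0.14535
(I − A)⁻¹ = adj(I−A) / det(I−A) ≈
  [   1.6151     0.4850     0.5573     0.5762]
  [   0.5212     1.4345     0.3715     0.5693]
  [   1.5996     1.6305     2.7245     1.5824]
  [   0.7998     0.8153     1.3622     2.4579]
x = (I − A)⁻¹ d = adj(I−A)·d / det(I−A), with det(I−A) = 0.14535:
  x_I = (0.23475·200 + 0.07050·340 + 0.08100·140 + 0.08375·320) / 0.14535 = 109.06 / 0.14535 ≈ 750.33
  x_W = (0.07575·200 + 0.20850·340 + 0.05400·140 + 0.08275·320) / 0.14535 = 120.08 / 0.14535 ≈ 826.14
  x_P = (0.23250·200 + 0.23700·340 + 0.39600·140 + 0.23000·320) / 0.14535 = 256.12 / 0.14535 ≈ 1762.09
  x_U = (0.11625·200 + 0.11850·340 + 0.19800·140 + 0.35725·320) / 0.14535 = 205.58 / 0.14535 ≈ 1414.38

x_U = 1414.38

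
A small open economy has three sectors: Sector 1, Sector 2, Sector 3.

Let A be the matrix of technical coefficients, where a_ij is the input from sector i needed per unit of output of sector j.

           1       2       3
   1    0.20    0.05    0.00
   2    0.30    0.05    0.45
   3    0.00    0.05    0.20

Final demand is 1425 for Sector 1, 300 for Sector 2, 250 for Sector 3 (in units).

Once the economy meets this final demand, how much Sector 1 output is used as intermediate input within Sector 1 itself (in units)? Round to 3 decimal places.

I − A =
  [   0.80    -0.05     0.00]
  [  -0.30     0.95    -0.45]
  [   0.00    -0.05     0.80]
Cofactors of I−A, C_ij = (−1)^(i+j)·(minor ij) (rows/columns in the sector order above):
  C_11 = (0.95)(0.80) − (-0.45)(-0.05) = 0.7375
  C_12 = −[(-0.30)(0.80) − (-0.45)(0.00)] = 0.2400
  C_13 = (-0.30)(-0.05) − (0.95)(0.00) = 0.0150
  C_21 = −[(-0.05)(0.80) − (0.00)(-0.05)] = 0.0400
  C_22 = (0.80)(0.80) − (0.00)(0.00) = 0.6400
  C_23 = −[(0.80)(-0.05) − (-0.05)(0.00)] = 0.0400
  C_31 = (-0.05)(-0.45) − (0.00)(0.95) = 0.0225
  C_32 = −[(0.80)(-0.45) − (0.00)(-0.30)] = 0.3600
  C_33 = (0.80)(0.95) − (-0.05)(-0.30) = 0.7450
det(I−A) = Σ_j (I−A)_1j·C_1j = (0.80)(0.7375) + (-0.05)(0.2400) + (0.00)(0.0150) = 0.5780
adj(I−A) = Cᵀ =
  [ 0.7375   0.0400   0.0225]
  [ 0.2400   0.6400   0.3600]
  [ 0.0150   0.0400   0.7450]
(I − A)⁻¹ = adj(I−A) / det(I−A) ≈
  [   1.2760     0.0692     0.0389]
  [   0.4152     1.1073     0.6228]
  [   0.0260     0.0692     1.2889]
First solve x = (I − A)⁻¹ d = adj(I−A)·d / det(I−A); in particular x_1 = (0.7375·1425 + 0.0400·300 + 0.0225·250) / 0.5780 = 1068.5625 / 0.5780 ≈ 1848.72405.
Intermediate flow from 1 to 1: z_11 = a_11 · x_1 = 0.20 × 1068.5625 / 0.5780 = 213.7125 / 0.5780 ≈ 369.745.

z_11 = 369.745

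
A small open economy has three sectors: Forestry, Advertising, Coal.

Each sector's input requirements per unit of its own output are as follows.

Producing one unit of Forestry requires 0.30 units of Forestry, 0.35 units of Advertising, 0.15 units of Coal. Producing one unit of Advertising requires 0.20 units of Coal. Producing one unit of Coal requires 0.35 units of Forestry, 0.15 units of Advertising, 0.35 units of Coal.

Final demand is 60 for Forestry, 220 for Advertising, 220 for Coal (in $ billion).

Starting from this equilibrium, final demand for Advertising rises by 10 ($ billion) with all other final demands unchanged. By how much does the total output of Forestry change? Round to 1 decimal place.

I − A =
  [   0.70     0.00    -0.35]
  [  -0.35     1.00    -0.15]
  [  -0.15    -0.20     0.65]
Cofactors of I−A, C_ij = (−1)^(i+j)·(minor ij) (rows/columns in the sector order above):
  C_11 = (1.00)(0.65) − (-0.15)(-0.20) = 0.6200
  C_12 = −[(-0.35)(0.65) − (-0.15)(-0.15)] = 0.2500
  C_13 = (-0.35)(-0.20) − (1.00)(-0.15) = 0.2200
  C_21 = −[(0.00)(0.65) − (-0.35)(-0.20)] = 0.0700
  C_22 = (0.70)(0.65) − (-0.35)(-0.15) = 0.4025
  C_23 = −[(0.70)(-0.20) − (0.00)(-0.15)] = 0.1400
  C_31 = (0.00)(-0.15) − (-0.35)(1.00) = 0.3500
  C_32 = −[(0.70)(-0.15) − (-0.35)(-0.35)] = 0.2275
  C_33 = (0.70)(1.00) − (0.00)(-0.35) = 0.7000
det(I−A) = Σ_j (I−A)_1j·C_1j = (0.70)(0.6200) + (0.00)(0.2500) + (-0.35)(0.2200) = 0.3570
adj(I−A) = Cᵀ =
  [ 0.6200   0.0700   0.3500]
  [ 0.2500   0.4025   0.2275]
  [ 0.2200   0.1400   0.7000]
(I − A)⁻¹ = adj(I−A) / det(I−A) ≈
  [   1.7367     0.1961     0.9804]
  [   0.7003     1.1275     0.6373]
  [   0.6162     0.3922     1.9608]
Δx = (I − A)⁻¹ Δd with Δd having +10 in the Advertising component and 0 elsewhere.
So Δx_F = L_FA · (+10), where L_FA = adj(I−A)_FA / det(I−A) = 0.0700 / 0.3570.
Δx_F = 0.0700 × (+10) / 0.3570 = 0.70 / 0.3570 ≈ 2.0.

Δx_F = 2.0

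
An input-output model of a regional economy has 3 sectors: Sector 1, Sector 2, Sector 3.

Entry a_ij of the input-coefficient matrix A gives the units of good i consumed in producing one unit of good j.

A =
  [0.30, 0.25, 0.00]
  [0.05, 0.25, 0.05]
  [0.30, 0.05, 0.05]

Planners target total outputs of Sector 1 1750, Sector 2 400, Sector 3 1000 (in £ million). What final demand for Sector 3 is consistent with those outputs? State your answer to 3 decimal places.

I − A =
  [   0.70    -0.25     0.00]
  [  -0.05     0.75    -0.05]
  [  -0.30    -0.05     0.95]
d = (I − A) x:
  d_1 = (+0.70)·1750 + (-0.25)·400 + (+0.00)·1000 = 1125.000
  d_2 = (-0.05)·1750 + (+0.75)·400 + (-0.05)·1000 = 162.500
  d_3 = (-0.30)·1750 + (-0.05)·400 + (+0.95)·1000 = 405.000

d_3 = 405.000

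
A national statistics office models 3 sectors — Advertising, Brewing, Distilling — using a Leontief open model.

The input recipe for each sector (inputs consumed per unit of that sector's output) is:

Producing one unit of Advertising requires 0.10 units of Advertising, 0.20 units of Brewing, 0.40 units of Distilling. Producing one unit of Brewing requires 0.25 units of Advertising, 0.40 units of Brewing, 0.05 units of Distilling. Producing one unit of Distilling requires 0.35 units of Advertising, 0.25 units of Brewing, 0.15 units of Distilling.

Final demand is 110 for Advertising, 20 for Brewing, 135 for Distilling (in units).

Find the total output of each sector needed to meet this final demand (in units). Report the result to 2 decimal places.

I − A =
  [   0.90    -0.25    -0.35]
  [  -0.20     0.60    -0.25]
  [  -0.40    -0.05     0.85]
Cofactors of I−A, C_ij = (−1)^(i+j)·(minor ij) (rows/columns in the sector order above):
  C_11 = (0.60)(0.85) − (-0.25)(-0.05) = 0.4975
  C_12 = −[(-0.20)(0.85) − (-0.25)(-0.40)] = 0.2700
  C_13 = (-0.20)(-0.05) − (0.60)(-0.40) = 0.2500
  C_21 = −[(-0.25)(0.85) − (-0.35)(-0.05)] = 0.2300
  C_22 = (0.90)(0.85) − (-0.35)(-0.40) = 0.6250
  C_23 = −[(0.90)(-0.05) − (-0.25)(-0.40)] = 0.1450
  C_31 = (-0.25)(-0.25) − (-0.35)(0.60) = 0.2725
  C_32 = −[(0.90)(-0.25) − (-0.35)(-0.20)] = 0.2950
  C_33 = (0.90)(0.60) − (-0.25)(-0.20) = 0.4900
det(I−A) = Σ_j (I−A)_1j·C_1j = (0.90)(0.4975) + (-0.25)(0.2700) + (-0.35)(0.2500) = 0.29275
adj(I−A) = Cᵀ =
  [ 0.4975   0.2300   0.2725]
  [ 0.2700   0.6250   0.2950]
  [ 0.2500   0.1450   0.4900]
(I − A)⁻¹ = adj(I−A) / det(I−A) ≈
  [   1.6994     0.7857     0.9308]
  [   0.9223     2.1349     1.0077]
  [   0.8540     0.4953     1.6738]
x = (I − A)⁻¹ d = adj(I−A)·d / det(I−A), with det(I−A) = 0.29275:
  x_A = (0.4975·110 + 0.2300·20 + 0.2725·135) / 0.29275 = 96.1125 / 0.29275 ≈ 328.31
  x_B = (0.2700·110 + 0.6250·20 + 0.2950·135) / 0.29275 = 82.025 / 0.29275 ≈ 280.19
  x_D = (0.2500·110 + 0.1450·20 + 0.4900·135) / 0.29275 = 96.55 / 0.29275 ≈ 329.80

x_A = 328.31, x_B = 280.19, x_D = 329.80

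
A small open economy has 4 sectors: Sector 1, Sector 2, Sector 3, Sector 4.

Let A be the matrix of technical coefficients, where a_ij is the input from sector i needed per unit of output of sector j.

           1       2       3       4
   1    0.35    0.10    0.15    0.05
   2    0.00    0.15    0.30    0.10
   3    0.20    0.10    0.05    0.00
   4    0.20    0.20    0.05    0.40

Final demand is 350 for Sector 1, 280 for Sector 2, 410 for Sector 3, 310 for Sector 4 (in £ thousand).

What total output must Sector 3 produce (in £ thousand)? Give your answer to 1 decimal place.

I − A =
  [   0.65    -0.10    -0.15    -0.05]
  [   0.00     0.85    -0.30    -0.10]
  [  -0.20    -0.10     0.95     0.00]
  [  -0.20    -0.20    -0.05     0.60]
Compute the cofactors C_ij = (−1)^(i+j)·(3×3 minor ij) of I−A; the adjugate is their transpose:
adj(I−A) = Cᵀ =
  [ 0.447000   0.075750   0.097125   0.049875]
  [ 0.056000   0.342500   0.120250   0.061750]
  [ 0.100000   0.052000   0.308000   0.017000]
  [ 0.176000   0.143750   0.098125   0.473875]
det(I−A) = Σ_j (I−A)_1j·C_1j = (0.65)(0.447000) + (-0.10)(0.056000) + (-0.15)(0.100000) + (-0.05)(0.176000) = 0.26115
(I − A)⁻¹ = adj(I−A) / det(I−A) ≈
  [   1.7117     0.2901     0.3719     0.1910]
  [   0.2144     1.3115     0.4605     0.2365]
  [   0.3829     0.1991     1.1794     0.0651]
  [   0.6739     0.5504     0.3757     1.8146]
x = (I − A)⁻¹ d = adj(I−A)·d / det(I−A), with det(I−A) = 0.26115:
  x_1 = (0.447000·350 + 0.075750·280 + 0.097125·410 + 0.049875·310) / 0.26115 = 232.9425 / 0.26115 ≈ 892.0
  x_2 = (0.056000·350 + 0.342500·280 + 0.120250·410 + 0.061750·310) / 0.26115 = 183.945 / 0.26115 ≈ 704.4
  x_3 = (0.100000·350 + 0.052000·280 + 0.308000·410 + 0.017000·310) / 0.26115 = 181.11 / 0.26115 ≈ 693.5
  x_4 = (0.176000·350 + 0.143750·280 + 0.098125·410 + 0.473875·310) / 0.26115 = 288.9825 / 0.26115 ≈ 1106.6

x_3 = 693.5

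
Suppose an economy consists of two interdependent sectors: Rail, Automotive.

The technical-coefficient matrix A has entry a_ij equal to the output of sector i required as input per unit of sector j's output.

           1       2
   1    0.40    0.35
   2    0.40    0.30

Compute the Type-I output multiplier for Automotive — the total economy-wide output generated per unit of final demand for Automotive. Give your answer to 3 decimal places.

m_2 = 3.393

I − A =
  [   0.60    -0.35]
  [  -0.40     0.70]
det(I−A) = (0.60)(0.70) − (-0.35)(-0.40) = 0.2800
adj(I−A) = [[0.70, 0.35], [0.40, 0.60]]
(I − A)⁻¹ = adj(I−A) / det(I−A) ≈
  [   2.5000     1.2500]
  [   1.4286     2.1429]
The output multiplier for sector j is the column-j sum of the Leontief inverse (I − A)⁻¹ = adj(I−A) / det(I−A).
Column 2 of adj(I−A): (0.35, 0.60); det(I−A) = 0.2800.
m_2 = (0.35 + 0.60) / 0.2800 = 0.95 / 0.2800 ≈ 3.393.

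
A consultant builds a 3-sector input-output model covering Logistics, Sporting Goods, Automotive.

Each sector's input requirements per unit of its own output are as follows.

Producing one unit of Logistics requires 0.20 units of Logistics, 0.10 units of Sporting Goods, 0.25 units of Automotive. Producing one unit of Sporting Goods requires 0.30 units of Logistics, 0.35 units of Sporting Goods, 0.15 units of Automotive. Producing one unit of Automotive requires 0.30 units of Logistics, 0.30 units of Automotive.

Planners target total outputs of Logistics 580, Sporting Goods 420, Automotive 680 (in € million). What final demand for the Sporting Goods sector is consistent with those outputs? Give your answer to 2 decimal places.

I − A =
  [   0.80    -0.30    -0.30]
  [  -0.10     0.65     0.00]
  [  -0.25    -0.15     0.70]
d = (I − A) x:
  d_L = (+0.80)·580 + (-0.30)·420 + (-0.30)·680 = 134.00
  d_S = (-0.10)·580 + (+0.65)·420 + (+0.00)·680 = 215.00
  d_A = (-0.25)·580 + (-0.15)·420 + (+0.70)·680 = 268.00

d_S = 215.00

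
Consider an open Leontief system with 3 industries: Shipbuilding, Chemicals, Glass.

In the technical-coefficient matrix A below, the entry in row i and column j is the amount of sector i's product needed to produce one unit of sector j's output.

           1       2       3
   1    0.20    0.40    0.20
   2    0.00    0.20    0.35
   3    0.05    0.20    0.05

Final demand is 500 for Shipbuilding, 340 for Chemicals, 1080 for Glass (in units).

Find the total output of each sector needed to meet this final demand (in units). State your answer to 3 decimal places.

x_1 = 1511.732, x_2 = 1054.283, x_3 = 1438.361

I − A =
  [   0.80    -0.40    -0.20]
  [   0.00     0.80    -0.35]
  [  -0.05    -0.20     0.95]
Cofactors of I−A, C_ij = (−1)^(i+j)·(minor ij) (rows/columns in the sector order above):
  C_11 = (0.80)(0.95) − (-0.35)(-0.20) = 0.6900
  C_12 = −[(0.00)(0.95) − (-0.35)(-0.05)] = 0.0175
  C_13 = (0.00)(-0.20) − (0.80)(-0.05) = 0.0400
  C_21 = −[(-0.40)(0.95) − (-0.20)(-0.20)] = 0.4200
  C_22 = (0.80)(0.95) − (-0.20)(-0.05) = 0.7500
  C_23 = −[(0.80)(-0.20) − (-0.40)(-0.05)] = 0.1800
  C_31 = (-0.40)(-0.35) − (-0.20)(0.80) = 0.3000
  C_32 = −[(0.80)(-0.35) − (-0.20)(0.00)] = 0.2800
  C_33 = (0.80)(0.80) − (-0.40)(0.00) = 0.6400
det(I−A) = Σ_j (I−A)_1j·C_1j = (0.80)(0.6900) + (-0.40)(0.0175) + (-0.20)(0.0400) = 0.5370
adj(I−A) = Cᵀ =
  [ 0.6900   0.4200   0.3000]
  [ 0.0175   0.7500   0.2800]
  [ 0.0400   0.1800   0.6400]
(I − A)⁻¹ = adj(I−A) / det(I−A) ≈
  [   1.2849     0.7821     0.5587]
  [   0.0326     1.3966     0.5214]
  [   0.0745     0.3352     1.1918]
x = (I − A)⁻¹ d = adj(I−A)·d / det(I−A), with det(I−A) = 0.5370:
  x_1 = (0.6900·500 + 0.4200·340 + 0.3000·1080) / 0.5370 = 811.80 / 0.5370 ≈ 1511.732
  x_2 = (0.0175·500 + 0.7500·340 + 0.2800·1080) / 0.5370 = 566.15 / 0.5370 ≈ 1054.283
  x_3 = (0.0400·500 + 0.1800·340 + 0.6400·1080) / 0.5370 = 772.40 / 0.5370 ≈ 1438.361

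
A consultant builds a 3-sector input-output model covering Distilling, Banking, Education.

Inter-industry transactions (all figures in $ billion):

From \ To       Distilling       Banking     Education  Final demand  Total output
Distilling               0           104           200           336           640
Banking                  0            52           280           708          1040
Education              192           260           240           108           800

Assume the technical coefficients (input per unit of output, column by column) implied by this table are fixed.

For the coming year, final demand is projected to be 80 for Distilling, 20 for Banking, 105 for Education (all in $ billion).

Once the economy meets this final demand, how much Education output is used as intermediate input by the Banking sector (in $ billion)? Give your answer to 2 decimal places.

z_32 = 29.07

Technical coefficients a_ij = z_ij / X_j:
  a_11 = 0/640 = 0.00, a_21 = 0/640 = 0.00, a_31 = 192/640 = 0.30
  a_12 = 104/1040 = 0.10, a_22 = 52/1040 = 0.05, a_32 = 260/1040 = 0.25
  a_13 = 200/800 = 0.25, a_23 = 280/800 = 0.35, a_33 = 240/800 = 0.30
I − A =
  [   1.00    -0.10    -0.25]
  [   0.00     0.95    -0.35]
  [  -0.30    -0.25     0.70]
Cofactors of I−A, C_ij = (−1)^(i+j)·(minor ij) (rows/columns in the sector order above):
  C_11 = (0.95)(0.70) − (-0.35)(-0.25) = 0.5775
  C_12 = −[(0.00)(0.70) − (-0.35)(-0.30)] = 0.1050
  C_13 = (0.00)(-0.25) − (0.95)(-0.30) = 0.2850
  C_21 = −[(-0.10)(0.70) − (-0.25)(-0.25)] = 0.1325
  C_22 = (1.00)(0.70) − (-0.25)(-0.30) = 0.6250
  C_23 = −[(1.00)(-0.25) − (-0.10)(-0.30)] = 0.2800
  C_31 = (-0.10)(-0.35) − (-0.25)(0.95) = 0.2725
  C_32 = −[(1.00)(-0.35) − (-0.25)(0.00)] = 0.3500
  C_33 = (1.00)(0.95) − (-0.10)(0.00) = 0.9500
det(I−A) = Σ_j (I−A)_1j·C_1j = (1.00)(0.5775) + (-0.10)(0.1050) + (-0.25)(0.2850) = 0.49575
adj(I−A) = Cᵀ =
  [ 0.5775   0.1325   0.2725]
  [ 0.1050   0.6250   0.3500]
  [ 0.2850   0.2800   0.9500]
(I − A)⁻¹ = adj(I−A) / det(I−A) ≈
  [   1.1649     0.2673     0.5497]
  [   0.2118     1.2607     0.7060]
  [   0.5749     0.5648     1.9163]
First solve x = (I − A)⁻¹ d = adj(I−A)·d / det(I−A); in particular x_2 = (0.1050·80 + 0.6250·20 + 0.3500·105) / 0.49575 = 57.65 / 0.49575 ≈ 116.2885.
Intermediate flow from 3 to 2: z_32 = a_32 · x_2 = 0.25 × 57.65 / 0.49575 = 14.4125 / 0.49575 ≈ 29.07.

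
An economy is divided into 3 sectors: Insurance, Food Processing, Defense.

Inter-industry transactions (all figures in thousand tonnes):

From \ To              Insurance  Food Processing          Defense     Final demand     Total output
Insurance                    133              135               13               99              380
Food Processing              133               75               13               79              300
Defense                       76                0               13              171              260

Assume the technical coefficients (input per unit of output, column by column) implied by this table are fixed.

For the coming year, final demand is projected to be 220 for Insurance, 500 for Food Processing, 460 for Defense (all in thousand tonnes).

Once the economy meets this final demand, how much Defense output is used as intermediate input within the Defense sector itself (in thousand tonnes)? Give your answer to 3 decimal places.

Technical coefficients a_ij = z_ij / X_j:
  a_11 = 133/380 = 0.35, a_21 = 133/380 = 0.35, a_31 = 76/380 = 0.20
  a_12 = 135/300 = 0.45, a_22 = 75/300 = 0.25, a_32 = 0/300 = 0.00
  a_13 = 13/260 = 0.05, a_23 = 13/260 = 0.05, a_33 = 13/260 = 0.05
I − A =
  [   0.65    -0.45    -0.05]
  [  -0.35     0.75    -0.05]
  [  -0.20     0.00     0.95]
Cofactors of I−A, C_ij = (−1)^(i+j)·(minor ij) (rows/columns in the sector order above):
  C_11 = (0.75)(0.95) − (-0.05)(0.00) = 0.7125
  C_12 = −[(-0.35)(0.95) − (-0.05)(-0.20)] = 0.3425
  C_13 = (-0.35)(0.00) − (0.75)(-0.20) = 0.1500
  C_21 = −[(-0.45)(0.95) − (-0.05)(0.00)] = 0.4275
  C_22 = (0.65)(0.95) − (-0.05)(-0.20) = 0.6075
  C_23 = −[(0.65)(0.00) − (-0.45)(-0.20)] = 0.0900
  C_31 = (-0.45)(-0.05) − (-0.05)(0.75) = 0.0600
  C_32 = −[(0.65)(-0.05) − (-0.05)(-0.35)] = 0.0500
  C_33 = (0.65)(0.75) − (-0.45)(-0.35) = 0.3300
det(I−A) = Σ_j (I−A)_1j·C_1j = (0.65)(0.7125) + (-0.45)(0.3425) + (-0.05)(0.1500) = 0.3015
adj(I−A) = Cᵀ =
  [ 0.7125   0.4275   0.0600]
  [ 0.3425   0.6075   0.0500]
  [ 0.1500   0.0900   0.3300]
(I − A)⁻¹ = adj(I−A) / det(I−A) ≈
  [   2.3632     1.4179     0.1990]
  [   1.1360     2.0149     0.1658]
  [   0.4975     0.2985     1.0945]
First solve x = (I − A)⁻¹ d = adj(I−A)·d / det(I−A); in particular x_3 = (0.1500·220 + 0.0900·500 + 0.3300·460) / 0.3015 = 229.80 / 0.3015 ≈ 762.18905.
Intermediate flow from 3 to 3: z_33 = a_33 · x_3 = 0.05 × 229.80 / 0.3015 = 11.49 / 0.3015 ≈ 38.109.

z_33 = 38.109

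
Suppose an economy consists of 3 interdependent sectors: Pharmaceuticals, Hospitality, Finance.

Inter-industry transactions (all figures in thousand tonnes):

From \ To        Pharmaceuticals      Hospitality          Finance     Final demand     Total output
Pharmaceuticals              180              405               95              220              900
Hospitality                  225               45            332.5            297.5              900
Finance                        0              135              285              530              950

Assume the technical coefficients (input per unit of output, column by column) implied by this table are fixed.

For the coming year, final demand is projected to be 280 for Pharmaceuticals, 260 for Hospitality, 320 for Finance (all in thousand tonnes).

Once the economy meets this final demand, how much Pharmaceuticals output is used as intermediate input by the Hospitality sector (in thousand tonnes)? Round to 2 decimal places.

Technical coefficients a_ij = z_ij / X_j:
  a_PP = 180/900 = 0.20, a_HP = 225/900 = 0.25, a_FP = 0/900 = 0.00
  a_PH = 405/900 = 0.45, a_HH = 45/900 = 0.05, a_FH = 135/900 = 0.15
  a_PF = 95/950 = 0.10, a_HF = 332.5/950 = 0.35, a_FF = 285/950 = 0.30
I − A =
  [   0.80    -0.45    -0.10]
  [  -0.25     0.95    -0.35]
  [   0.00    -0.15     0.70]
Cofactors of I−A, C_ij = (−1)^(i+j)·(minor ij) (rows/columns in the sector order above):
  C_11 = (0.95)(0.70) − (-0.35)(-0.15) = 0.6125
  C_12 = −[(-0.25)(0.70) − (-0.35)(0.00)] = 0.1750
  C_13 = (-0.25)(-0.15) − (0.95)(0.00) = 0.0375
  C_21 = −[(-0.45)(0.70) − (-0.10)(-0.15)] = 0.3300
  C_22 = (0.80)(0.70) − (-0.10)(0.00) = 0.5600
  C_23 = −[(0.80)(-0.15) − (-0.45)(0.00)] = 0.1200
  C_31 = (-0.45)(-0.35) − (-0.10)(0.95) = 0.2525
  C_32 = −[(0.80)(-0.35) − (-0.10)(-0.25)] = 0.3050
  C_33 = (0.80)(0.95) − (-0.45)(-0.25) = 0.6475
det(I−A) = Σ_j (I−A)_1j·C_1j = (0.80)(0.6125) + (-0.45)(0.1750) + (-0.10)(0.0375) = 0.4075
adj(I−A) = Cᵀ =
  [ 0.6125   0.3300   0.2525]
  [ 0.1750   0.5600   0.3050]
  [ 0.0375   0.1200   0.6475]
(I − A)⁻¹ = adj(I−A) / det(I−A) ≈
  [   1.5031     0.8098     0.6196]
  [   0.4294     1.3742     0.7485]
  [   0.0920     0.2945     1.5890]
First solve x = (I − A)⁻¹ d = adj(I−A)·d / det(I−A); in particular x_H = (0.1750·280 + 0.5600·260 + 0.3050·320) / 0.4075 = 292.20 / 0.4075 ≈ 717.0552.
Intermediate flow from P to H: z_PH = a_PH · x_H = 0.45 × 292.20 / 0.4075 = 131.49 / 0.4075 ≈ 322.67.

z_PH = 322.67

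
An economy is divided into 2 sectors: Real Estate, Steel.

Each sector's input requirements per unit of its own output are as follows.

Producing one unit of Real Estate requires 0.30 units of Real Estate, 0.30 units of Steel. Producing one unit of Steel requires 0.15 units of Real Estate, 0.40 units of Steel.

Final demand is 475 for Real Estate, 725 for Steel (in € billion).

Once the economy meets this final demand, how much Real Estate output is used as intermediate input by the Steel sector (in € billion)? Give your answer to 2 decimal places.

I − A =
  [   0.70    -0.15]
  [  -0.30     0.60]
det(I−A) = (0.70)(0.60) − (-0.15)(-0.30) = 0.3750
adj(I−A) = [[0.60, 0.15], [0.30, 0.70]]
(I − A)⁻¹ = adj(I−A) / det(I−A) ≈
  [   1.6000     0.4000]
  [   0.8000     1.8667]
First solve x = (I − A)⁻¹ d = adj(I−A)·d / det(I−A); in particular x_2 = (0.30·475 + 0.70·725) / 0.3750 = 650.00 / 0.3750 ≈ 1733.3333.
Intermediate flow from 1 to 2: z_12 = a_12 · x_2 = 0.15 × 650.00 / 0.3750 = 97.50 / 0.3750 = 260.00.

z_12 = 260.00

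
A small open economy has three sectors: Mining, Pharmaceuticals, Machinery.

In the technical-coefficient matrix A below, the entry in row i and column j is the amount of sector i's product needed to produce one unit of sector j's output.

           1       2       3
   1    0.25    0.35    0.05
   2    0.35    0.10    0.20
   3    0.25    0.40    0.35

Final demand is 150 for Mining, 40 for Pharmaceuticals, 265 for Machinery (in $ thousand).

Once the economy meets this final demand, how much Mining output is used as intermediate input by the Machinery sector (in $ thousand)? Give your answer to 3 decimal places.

I − A =
  [   0.75    -0.35    -0.05]
  [  -0.35     0.90    -0.20]
  [  -0.25    -0.40     0.65]
Cofactors of I−A, C_ij = (−1)^(i+j)·(minor ij) (rows/columns in the sector order above):
  C_11 = (0.90)(0.65) − (-0.20)(-0.40) = 0.5050
  C_12 = −[(-0.35)(0.65) − (-0.20)(-0.25)] = 0.2775
  C_13 = (-0.35)(-0.40) − (0.90)(-0.25) = 0.3650
  C_21 = −[(-0.35)(0.65) − (-0.05)(-0.40)] = 0.2475
  C_22 = (0.75)(0.65) − (-0.05)(-0.25) = 0.4750
  C_23 = −[(0.75)(-0.40) − (-0.35)(-0.25)] = 0.3875
  C_31 = (-0.35)(-0.20) − (-0.05)(0.90) = 0.1150
  C_32 = −[(0.75)(-0.20) − (-0.05)(-0.35)] = 0.1675
  C_33 = (0.75)(0.90) − (-0.35)(-0.35) = 0.5525
det(I−A) = Σ_j (I−A)_1j·C_1j = (0.75)(0.5050) + (-0.35)(0.2775) + (-0.05)(0.3650) = 0.263375
adj(I−A) = Cᵀ =
  [ 0.5050   0.2475   0.1150]
  [ 0.2775   0.4750   0.1675]
  [ 0.3650   0.3875   0.5525]
(I − A)⁻¹ = adj(I−A) / det(I−A) ≈
  [   1.9174     0.9397     0.4366]
  [   1.0536     1.8035     0.6360]
  [   1.3859     1.4713     2.0978]
First solve x = (I − A)⁻¹ d = adj(I−A)·d / det(I−A); in particular x_3 = (0.3650·150 + 0.3875·40 + 0.5525·265) / 0.263375 = 216.6625 / 0.263375 ≈ 822.63882.
Intermediate flow from 1 to 3: z_13 = a_13 · x_3 = 0.05 × 216.6625 / 0.263375 = 10.833125 / 0.263375 ≈ 41.132.

z_13 = 41.132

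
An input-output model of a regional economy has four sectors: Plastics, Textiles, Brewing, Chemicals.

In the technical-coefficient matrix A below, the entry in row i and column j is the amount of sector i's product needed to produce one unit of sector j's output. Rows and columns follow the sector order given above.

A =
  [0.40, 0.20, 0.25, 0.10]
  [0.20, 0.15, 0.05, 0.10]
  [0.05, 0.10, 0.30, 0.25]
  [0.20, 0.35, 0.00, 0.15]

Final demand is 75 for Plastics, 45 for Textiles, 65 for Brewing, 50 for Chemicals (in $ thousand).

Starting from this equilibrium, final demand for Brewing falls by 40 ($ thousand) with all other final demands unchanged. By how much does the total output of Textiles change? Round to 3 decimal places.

Δx_T = -13.655

I − A =
  [   0.60    -0.20    -0.25    -0.10]
  [  -0.20     0.85    -0.05    -0.10]
  [  -0.05    -0.10     0.70    -0.25]
  [  -0.20    -0.35     0.00     0.85]
Compute the cofactors C_ij = (−1)^(i+j)·(3×3 minor ij) of I−A; the adjugate is their transpose:
adj(I−A) = Cᵀ =
  [ 0.472625   0.186625   0.182125   0.131125]
  [ 0.137625   0.319875   0.072000   0.075000]
  [ 0.113375   0.121750   0.350500   0.130750]
  [ 0.167875   0.175625   0.072500   0.309875]
det(I−A) = Σ_j (I−A)_1j·C_1j = (0.60)(0.472625) + (-0.20)(0.137625) + (-0.25)(0.113375) + (-0.10)(0.167875) = 0.21091875
(I − A)⁻¹ = adj(I−A) / det(I−A) ≈
  [   2.2408     0.8848     0.8635     0.6217]
  [   0.6525     1.5166     0.3414     0.3556]
  [   0.5375     0.5772     1.6618     0.6199]
  [   0.7959     0.8327     0.3437     1.4692]
Δx = (I − A)⁻¹ Δd with Δd having -40 in the Brewing component and 0 elsewhere.
So Δx_T = L_TB · (-40), where L_TB = adj(I−A)_TB / det(I−A) = 0.072000 / 0.21091875.
Δx_T = 0.072000 × (-40) / 0.21091875 = -2.88 / 0.21091875 ≈ -13.655.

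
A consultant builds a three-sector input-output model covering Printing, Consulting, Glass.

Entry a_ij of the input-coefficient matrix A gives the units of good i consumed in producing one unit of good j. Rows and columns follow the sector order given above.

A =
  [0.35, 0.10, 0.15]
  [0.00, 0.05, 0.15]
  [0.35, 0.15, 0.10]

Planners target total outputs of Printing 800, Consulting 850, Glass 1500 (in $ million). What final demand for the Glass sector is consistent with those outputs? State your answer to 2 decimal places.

d_G = 942.50

I − A =
  [   0.65    -0.10    -0.15]
  [   0.00     0.95    -0.15]
  [  -0.35    -0.15     0.90]
d = (I − A) x:
  d_P = (+0.65)·800 + (-0.10)·850 + (-0.15)·1500 = 210.00
  d_C = (+0.00)·800 + (+0.95)·850 + (-0.15)·1500 = 582.50
  d_G = (-0.35)·800 + (-0.15)·850 + (+0.90)·1500 = 942.50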